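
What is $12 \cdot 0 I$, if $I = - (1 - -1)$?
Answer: $0$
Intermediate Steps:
$I = -2$ ($I = - (1 + 1) = \left(-1\right) 2 = -2$)
$12 \cdot 0 I = 12 \cdot 0 \left(-2\right) = 0 \left(-2\right) = 0$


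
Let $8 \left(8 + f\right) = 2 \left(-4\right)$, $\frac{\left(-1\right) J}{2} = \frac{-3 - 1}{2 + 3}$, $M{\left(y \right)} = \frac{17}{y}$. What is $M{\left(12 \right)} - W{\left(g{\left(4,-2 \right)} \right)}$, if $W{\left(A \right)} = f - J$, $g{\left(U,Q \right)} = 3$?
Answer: $\frac{721}{60} \approx 12.017$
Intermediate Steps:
$J = \frac{8}{5}$ ($J = - 2 \frac{-3 - 1}{2 + 3} = - 2 \left(- \frac{4}{5}\right) = - 2 \left(\left(-4\right) \frac{1}{5}\right) = \left(-2\right) \left(- \frac{4}{5}\right) = \frac{8}{5} \approx 1.6$)
$f = -9$ ($f = -8 + \frac{2 \left(-4\right)}{8} = -8 + \frac{1}{8} \left(-8\right) = -8 - 1 = -9$)
$W{\left(A \right)} = - \frac{53}{5}$ ($W{\left(A \right)} = -9 - \frac{8}{5} = - \frac{53}{5}$)
$M{\left(12 \right)} - W{\left(g{\left(4,-2 \right)} \right)} = \frac{17}{12} - - \frac{53}{5} = 17 \cdot \frac{1}{12} + \frac{53}{5} = \frac{17}{12} + \frac{53}{5} = \frac{721}{60}$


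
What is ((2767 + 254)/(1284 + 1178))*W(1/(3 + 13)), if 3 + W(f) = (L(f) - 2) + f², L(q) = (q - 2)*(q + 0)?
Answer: -1978755/315136 ≈ -6.2791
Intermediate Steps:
L(q) = q*(-2 + q) (L(q) = (-2 + q)*q = q*(-2 + q))
W(f) = -5 + f² + f*(-2 + f) (W(f) = -3 + ((f*(-2 + f) - 2) + f²) = -3 + ((-2 + f*(-2 + f)) + f²) = -3 + (-2 + f² + f*(-2 + f)) = -5 + f² + f*(-2 + f))
((2767 + 254)/(1284 + 1178))*W(1/(3 + 13)) = ((2767 + 254)/(1284 + 1178))*(-5 + (1/(3 + 13))² + (-2 + 1/(3 + 13))/(3 + 13)) = (3021/2462)*(-5 + (1/16)² + (-2 + 1/16)/16) = (3021*(1/2462))*(-5 + (1/16)² + (-2 + 1/16)/16) = 3021*(-5 + 1/256 + (1/16)*(-31/16))/2462 = 3021*(-5 + 1/256 - 31/256)/2462 = (3021/2462)*(-655/128) = -1978755/315136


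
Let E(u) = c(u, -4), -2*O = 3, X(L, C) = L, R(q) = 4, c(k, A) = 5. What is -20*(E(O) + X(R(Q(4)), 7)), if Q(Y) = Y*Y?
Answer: -180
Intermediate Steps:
Q(Y) = Y²
O = -3/2 (O = -½*3 = -3/2 ≈ -1.5000)
E(u) = 5
-20*(E(O) + X(R(Q(4)), 7)) = -20*(5 + 4) = -20*9 = -180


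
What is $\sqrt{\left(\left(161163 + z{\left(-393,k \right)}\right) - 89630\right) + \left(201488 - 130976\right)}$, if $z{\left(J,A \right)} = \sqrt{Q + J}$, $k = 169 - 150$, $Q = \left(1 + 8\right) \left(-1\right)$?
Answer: $\sqrt{142045 + i \sqrt{402}} \approx 376.89 + 0.027 i$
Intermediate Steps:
$Q = -9$ ($Q = 9 \left(-1\right) = -9$)
$k = 19$ ($k = 169 - 150 = 19$)
$z{\left(J,A \right)} = \sqrt{-9 + J}$
$\sqrt{\left(\left(161163 + z{\left(-393,k \right)}\right) - 89630\right) + \left(201488 - 130976\right)} = \sqrt{\left(\left(161163 + \sqrt{-9 - 393}\right) - 89630\right) + \left(201488 - 130976\right)} = \sqrt{\left(\left(161163 + \sqrt{-402}\right) - 89630\right) + \left(201488 - 130976\right)} = \sqrt{\left(\left(161163 + i \sqrt{402}\right) - 89630\right) + 70512} = \sqrt{\left(71533 + i \sqrt{402}\right) + 70512} = \sqrt{142045 + i \sqrt{402}}$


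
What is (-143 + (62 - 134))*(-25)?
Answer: 5375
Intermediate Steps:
(-143 + (62 - 134))*(-25) = (-143 - 72)*(-25) = -215*(-25) = 5375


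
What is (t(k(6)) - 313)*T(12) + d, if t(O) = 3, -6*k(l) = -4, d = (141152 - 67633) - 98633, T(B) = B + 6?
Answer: -30694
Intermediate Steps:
T(B) = 6 + B
d = -25114 (d = 73519 - 98633 = -25114)
k(l) = 2/3 (k(l) = -1/6*(-4) = 2/3)
(t(k(6)) - 313)*T(12) + d = (3 - 313)*(6 + 12) - 25114 = -310*18 - 25114 = -5580 - 25114 = -30694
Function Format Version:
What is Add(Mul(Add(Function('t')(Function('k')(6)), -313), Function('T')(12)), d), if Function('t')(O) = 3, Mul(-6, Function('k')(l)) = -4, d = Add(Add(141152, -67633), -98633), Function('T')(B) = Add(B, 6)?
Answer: -30694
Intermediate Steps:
Function('T')(B) = Add(6, B)
d = -25114 (d = Add(73519, -98633) = -25114)
Function('k')(l) = Rational(2, 3) (Function('k')(l) = Mul(Rational(-1, 6), -4) = Rational(2, 3))
Add(Mul(Add(Function('t')(Function('k')(6)), -313), Function('T')(12)), d) = Add(Mul(Add(3, -313), Add(6, 12)), -25114) = Add(Mul(-310, 18), -25114) = Add(-5580, -25114) = -30694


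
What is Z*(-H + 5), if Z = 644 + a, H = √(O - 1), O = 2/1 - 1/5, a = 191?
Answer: 4175 - 334*√5 ≈ 3428.2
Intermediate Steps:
O = 9/5 (O = 2*1 - 1*⅕ = 2 - ⅕ = 9/5 ≈ 1.8000)
H = 2*√5/5 (H = √(9/5 - 1) = √(⅘) = 2*√5/5 ≈ 0.89443)
Z = 835 (Z = 644 + 191 = 835)
Z*(-H + 5) = 835*(-2*√5/5 + 5) = 835*(5 - 2*√5/5) = 4175 - 334*√5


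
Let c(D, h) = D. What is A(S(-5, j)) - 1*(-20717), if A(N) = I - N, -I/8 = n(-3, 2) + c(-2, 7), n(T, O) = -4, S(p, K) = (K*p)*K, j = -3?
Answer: 20810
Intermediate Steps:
S(p, K) = p*K²
I = 48 (I = -8*(-4 - 2) = -8*(-6) = 48)
A(N) = 48 - N
A(S(-5, j)) - 1*(-20717) = (48 - (-5)*(-3)²) - 1*(-20717) = (48 - (-5)*9) + 20717 = (48 - 1*(-45)) + 20717 = (48 + 45) + 20717 = 93 + 20717 = 20810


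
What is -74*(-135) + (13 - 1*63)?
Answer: 9940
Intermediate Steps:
-74*(-135) + (13 - 1*63) = 9990 + (13 - 63) = 9990 - 50 = 9940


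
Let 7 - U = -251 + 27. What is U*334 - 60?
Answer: 77094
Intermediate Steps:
U = 231 (U = 7 - (-251 + 27) = 7 - 1*(-224) = 7 + 224 = 231)
U*334 - 60 = 231*334 - 60 = 77154 - 60 = 77094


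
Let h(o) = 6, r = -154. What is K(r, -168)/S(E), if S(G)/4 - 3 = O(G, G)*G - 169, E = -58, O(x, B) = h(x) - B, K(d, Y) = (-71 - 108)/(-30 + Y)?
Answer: -179/3071376 ≈ -5.8280e-5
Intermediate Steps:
K(d, Y) = -179/(-30 + Y)
O(x, B) = 6 - B
S(G) = -664 + 4*G*(6 - G) (S(G) = 12 + 4*((6 - G)*G - 169) = 12 + 4*(G*(6 - G) - 169) = 12 + 4*(-169 + G*(6 - G)) = 12 + (-676 + 4*G*(6 - G)) = -664 + 4*G*(6 - G))
K(r, -168)/S(E) = (-179/(-30 - 168))/(-664 - 4*(-58)*(-6 - 58)) = (-179/(-198))/(-664 - 4*(-58)*(-64)) = (-179*(-1/198))/(-664 - 14848) = (179/198)/(-15512) = (179/198)*(-1/15512) = -179/3071376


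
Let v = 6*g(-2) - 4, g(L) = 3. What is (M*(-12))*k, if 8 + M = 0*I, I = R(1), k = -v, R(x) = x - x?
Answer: -1344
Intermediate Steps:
v = 14 (v = 6*3 - 4 = 18 - 4 = 14)
R(x) = 0
k = -14 (k = -1*14 = -14)
I = 0
M = -8 (M = -8 + 0*0 = -8 + 0 = -8)
(M*(-12))*k = -8*(-12)*(-14) = 96*(-14) = -1344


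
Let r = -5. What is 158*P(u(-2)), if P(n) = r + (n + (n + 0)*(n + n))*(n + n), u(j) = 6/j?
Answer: -15010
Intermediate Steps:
P(n) = -5 + 2*n*(n + 2*n²) (P(n) = -5 + (n + (n + 0)*(n + n))*(n + n) = -5 + (n + n*(2*n))*(2*n) = -5 + (n + 2*n²)*(2*n) = -5 + 2*n*(n + 2*n²))
158*P(u(-2)) = 158*(-5 + 2*(6/(-2))² + 4*(6/(-2))³) = 158*(-5 + 2*(6*(-½))² + 4*(6*(-½))³) = 158*(-5 + 2*(-3)² + 4*(-3)³) = 158*(-5 + 2*9 + 4*(-27)) = 158*(-5 + 18 - 108) = 158*(-95) = -15010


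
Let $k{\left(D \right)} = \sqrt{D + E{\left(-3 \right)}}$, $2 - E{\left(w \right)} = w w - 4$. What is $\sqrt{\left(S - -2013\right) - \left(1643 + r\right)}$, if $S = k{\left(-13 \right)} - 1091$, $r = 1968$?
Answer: $\sqrt{-2689 + 4 i} \approx 0.0386 + 51.856 i$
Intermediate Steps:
$E{\left(w \right)} = 6 - w^{2}$ ($E{\left(w \right)} = 2 - \left(w w - 4\right) = 2 - \left(w^{2} - 4\right) = 2 - \left(-4 + w^{2}\right) = 6 - w^{2}$)
$k{\left(D \right)} = \sqrt{-3 + D}$ ($k{\left(D \right)} = \sqrt{D + \left(6 - \left(-3\right)^{2}\right)} = \sqrt{D + \left(6 - 9\right)} = \sqrt{D - 3} = \sqrt{-3 + D}$)
$S = -1091 + 4 i$ ($S = \sqrt{-3 - 13} - 1091 = \sqrt{-16} - 1091 = 4 i - 1091 = -1091 + 4 i \approx -1091.0 + 4.0 i$)
$\sqrt{\left(S - -2013\right) - \left(1643 + r\right)} = \sqrt{\left(\left(-1091 + 4 i\right) - -2013\right) - 3611} = \sqrt{\left(\left(-1091 + 4 i\right) + 2013\right) - 3611} = \sqrt{\left(922 + 4 i\right) - 3611} = \sqrt{-2689 + 4 i}$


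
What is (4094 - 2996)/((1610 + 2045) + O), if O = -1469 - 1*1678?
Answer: 549/254 ≈ 2.1614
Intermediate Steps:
O = -3147 (O = -1469 - 1678 = -3147)
(4094 - 2996)/((1610 + 2045) + O) = (4094 - 2996)/((1610 + 2045) - 3147) = 1098/(3655 - 3147) = 1098/508 = 1098*(1/508) = 549/254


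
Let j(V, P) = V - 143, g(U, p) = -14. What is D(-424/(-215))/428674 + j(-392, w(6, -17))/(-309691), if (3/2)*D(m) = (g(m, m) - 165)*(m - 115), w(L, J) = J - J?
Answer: 1421080717664/42813964714215 ≈ 0.033192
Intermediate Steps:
w(L, J) = 0
j(V, P) = -143 + V
D(m) = 41170/3 - 358*m/3 (D(m) = 2*((-14 - 165)*(m - 115))/3 = 2*(-179*(-115 + m))/3 = 2*(20585 - 179*m)/3 = 41170/3 - 358*m/3)
D(-424/(-215))/428674 + j(-392, w(6, -17))/(-309691) = (41170/3 - (-151792)/(3*(-215)))/428674 + (-143 - 392)/(-309691) = (41170/3 - (-151792)*(-1)/(3*215))*(1/428674) - 535*(-1/309691) = (41170/3 - 358/3*424/215)*(1/428674) + 535/309691 = (41170/3 - 151792/645)*(1/428674) + 535/309691 = (8699758/645)*(1/428674) + 535/309691 = 4349879/138247365 + 535/309691 = 1421080717664/42813964714215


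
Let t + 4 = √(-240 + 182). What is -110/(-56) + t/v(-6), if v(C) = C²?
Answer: 467/252 + I*√58/36 ≈ 1.8532 + 0.21155*I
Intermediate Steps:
t = -4 + I*√58 (t = -4 + √(-240 + 182) = -4 + √(-58) = -4 + I*√58 ≈ -4.0 + 7.6158*I)
-110/(-56) + t/v(-6) = -110/(-56) + (-4 + I*√58)/((-6)²) = -110*(-1/56) + (-4 + I*√58)/36 = 55/28 + (-4 + I*√58)*(1/36) = 55/28 + (-⅑ + I*√58/36) = 467/252 + I*√58/36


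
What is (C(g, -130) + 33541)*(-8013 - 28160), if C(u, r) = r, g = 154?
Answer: -1208576103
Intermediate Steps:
(C(g, -130) + 33541)*(-8013 - 28160) = (-130 + 33541)*(-8013 - 28160) = 33411*(-36173) = -1208576103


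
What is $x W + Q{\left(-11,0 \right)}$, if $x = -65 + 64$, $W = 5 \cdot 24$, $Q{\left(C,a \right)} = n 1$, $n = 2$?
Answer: $-118$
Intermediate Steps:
$Q{\left(C,a \right)} = 2$ ($Q{\left(C,a \right)} = 2 \cdot 1 = 2$)
$W = 120$
$x = -1$
$x W + Q{\left(-11,0 \right)} = \left(-1\right) 120 + 2 = -120 + 2 = -118$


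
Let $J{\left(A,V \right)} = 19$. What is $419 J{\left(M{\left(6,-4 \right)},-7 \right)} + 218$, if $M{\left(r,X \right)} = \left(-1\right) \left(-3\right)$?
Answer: $8179$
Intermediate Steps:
$M{\left(r,X \right)} = 3$
$419 J{\left(M{\left(6,-4 \right)},-7 \right)} + 218 = 419 \cdot 19 + 218 = 7961 + 218 = 8179$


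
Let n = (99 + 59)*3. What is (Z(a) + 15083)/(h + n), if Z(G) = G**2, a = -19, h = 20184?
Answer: 234/313 ≈ 0.74760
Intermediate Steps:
n = 474 (n = 158*3 = 474)
(Z(a) + 15083)/(h + n) = ((-19)**2 + 15083)/(20184 + 474) = (361 + 15083)/20658 = 15444*(1/20658) = 234/313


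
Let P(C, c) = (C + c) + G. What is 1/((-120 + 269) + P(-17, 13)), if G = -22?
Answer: 1/123 ≈ 0.0081301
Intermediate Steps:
P(C, c) = -22 + C + c (P(C, c) = (C + c) - 22 = -22 + C + c)
1/((-120 + 269) + P(-17, 13)) = 1/((-120 + 269) + (-22 - 17 + 13)) = 1/(149 - 26) = 1/123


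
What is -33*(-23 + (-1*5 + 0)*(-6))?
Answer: -231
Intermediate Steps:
-33*(-23 + (-1*5 + 0)*(-6)) = -33*(-23 + (-5 + 0)*(-6)) = -33*(-23 - 5*(-6)) = -33*(-23 + 30) = -33*7 = -231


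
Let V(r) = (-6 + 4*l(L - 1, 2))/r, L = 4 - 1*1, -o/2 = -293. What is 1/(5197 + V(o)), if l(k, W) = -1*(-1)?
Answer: 293/1522720 ≈ 0.00019242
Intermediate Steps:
o = 586 (o = -2*(-293) = 586)
L = 3 (L = 4 - 1 = 3)
l(k, W) = 1
V(r) = -2/r (V(r) = (-6 + 4*1)/r = (-6 + 4)/r = -2/r)
1/(5197 + V(o)) = 1/(5197 - 2/586) = 1/(5197 - 2*1/586) = 1/(5197 - 1/293) = 1/(1522720/293) = 293/1522720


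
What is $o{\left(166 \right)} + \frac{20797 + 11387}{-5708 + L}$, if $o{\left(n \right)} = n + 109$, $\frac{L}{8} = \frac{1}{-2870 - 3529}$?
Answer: $\frac{2459641771}{9131375} \approx 269.36$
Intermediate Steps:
$L = - \frac{8}{6399}$ ($L = \frac{8}{-2870 - 3529} = \frac{8}{-6399} = 8 \left(- \frac{1}{6399}\right) = - \frac{8}{6399} \approx -0.0012502$)
$o{\left(n \right)} = 109 + n$
$o{\left(166 \right)} + \frac{20797 + 11387}{-5708 + L} = \left(109 + 166\right) + \frac{20797 + 11387}{-5708 - \frac{8}{6399}} = 275 + \frac{32184}{- \frac{36525500}{6399}} = 275 + 32184 \left(- \frac{6399}{36525500}\right) = 275 - \frac{51486354}{9131375} = \frac{2459641771}{9131375}$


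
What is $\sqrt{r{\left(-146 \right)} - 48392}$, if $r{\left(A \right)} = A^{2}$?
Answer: $2 i \sqrt{6769} \approx 164.55 i$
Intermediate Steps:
$\sqrt{r{\left(-146 \right)} - 48392} = \sqrt{\left(-146\right)^{2} - 48392} = \sqrt{21316 - 48392} = \sqrt{-27076} = 2 i \sqrt{6769}$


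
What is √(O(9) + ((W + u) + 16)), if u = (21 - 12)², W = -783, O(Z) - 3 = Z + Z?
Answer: I*√665 ≈ 25.788*I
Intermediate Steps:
O(Z) = 3 + 2*Z (O(Z) = 3 + (Z + Z) = 3 + 2*Z)
u = 81 (u = 9² = 81)
√(O(9) + ((W + u) + 16)) = √((3 + 2*9) + ((-783 + 81) + 16)) = √((3 + 18) + (-702 + 16)) = √(21 - 686) = √(-665) = I*√665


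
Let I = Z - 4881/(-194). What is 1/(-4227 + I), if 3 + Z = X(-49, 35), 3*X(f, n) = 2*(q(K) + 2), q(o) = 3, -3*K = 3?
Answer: -582/2445277 ≈ -0.00023801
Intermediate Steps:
K = -1 (K = -⅓*3 = -1)
X(f, n) = 10/3 (X(f, n) = (2*(3 + 2))/3 = (2*5)/3 = (⅓)*10 = 10/3)
Z = ⅓ (Z = -3 + 10/3 = ⅓ ≈ 0.33333)
I = 14837/582 (I = ⅓ - 4881/(-194) = ⅓ - 4881*(-1/194) = ⅓ + 4881/194 = 14837/582 ≈ 25.493)
1/(-4227 + I) = 1/(-4227 + 14837/582) = 1/(-2445277/582) = -582/2445277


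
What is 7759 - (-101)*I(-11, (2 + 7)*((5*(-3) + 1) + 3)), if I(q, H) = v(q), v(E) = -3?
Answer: 7456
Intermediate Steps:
I(q, H) = -3
7759 - (-101)*I(-11, (2 + 7)*((5*(-3) + 1) + 3)) = 7759 - (-101)*(-3) = 7759 - 1*303 = 7759 - 303 = 7456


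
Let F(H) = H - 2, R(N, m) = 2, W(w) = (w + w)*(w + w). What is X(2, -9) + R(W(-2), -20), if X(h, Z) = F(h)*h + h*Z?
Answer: -16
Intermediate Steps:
W(w) = 4*w² (W(w) = (2*w)*(2*w) = 4*w²)
F(H) = -2 + H
X(h, Z) = Z*h + h*(-2 + h) (X(h, Z) = (-2 + h)*h + h*Z = h*(-2 + h) + Z*h = Z*h + h*(-2 + h))
X(2, -9) + R(W(-2), -20) = 2*(-2 - 9 + 2) + 2 = 2*(-9) + 2 = -18 + 2 = -16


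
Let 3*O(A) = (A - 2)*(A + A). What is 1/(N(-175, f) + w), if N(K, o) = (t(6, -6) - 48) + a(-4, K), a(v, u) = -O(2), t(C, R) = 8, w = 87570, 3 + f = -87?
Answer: 1/87530 ≈ 1.1425e-5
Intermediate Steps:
f = -90 (f = -3 - 87 = -90)
O(A) = 2*A*(-2 + A)/3 (O(A) = ((A - 2)*(A + A))/3 = ((-2 + A)*(2*A))/3 = (2*A*(-2 + A))/3 = 2*A*(-2 + A)/3)
a(v, u) = 0 (a(v, u) = -2*2*(-2 + 2)/3 = -2*2*0/3 = -1*0 = 0)
N(K, o) = -40 (N(K, o) = (8 - 48) + 0 = -40 + 0 = -40)
1/(N(-175, f) + w) = 1/(-40 + 87570) = 1/87530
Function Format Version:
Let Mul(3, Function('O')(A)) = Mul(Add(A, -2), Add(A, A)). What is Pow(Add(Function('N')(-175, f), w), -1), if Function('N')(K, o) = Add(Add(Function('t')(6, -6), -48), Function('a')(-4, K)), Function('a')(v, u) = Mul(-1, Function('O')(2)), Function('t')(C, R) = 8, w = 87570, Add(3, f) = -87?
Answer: Rational(1, 87530) ≈ 1.1425e-5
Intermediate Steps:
f = -90 (f = Add(-3, -87) = -90)
Function('O')(A) = Mul(Rational(2, 3), A, Add(-2, A)) (Function('O')(A) = Mul(Rational(1, 3), Mul(Add(A, -2), Add(A, A))) = Mul(Rational(1, 3), Mul(Add(-2, A), Mul(2, A))) = Mul(Rational(1, 3), Mul(2, A, Add(-2, A))) = Mul(Rational(2, 3), A, Add(-2, A)))
Function('a')(v, u) = 0 (Function('a')(v, u) = Mul(-1, Mul(Rational(2, 3), 2, Add(-2, 2))) = Mul(-1, Mul(Rational(2, 3), 2, 0)) = Mul(-1, 0) = 0)
Function('N')(K, o) = -40 (Function('N')(K, o) = Add(Add(8, -48), 0) = Add(-40, 0) = -40)
Pow(Add(Function('N')(-175, f), w), -1) = Pow(Add(-40, 87570), -1) = Pow(87530, -1) = Rational(1, 87530)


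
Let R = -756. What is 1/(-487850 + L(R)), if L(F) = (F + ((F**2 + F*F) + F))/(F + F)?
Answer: -1/488605 ≈ -2.0466e-6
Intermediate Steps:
L(F) = (2*F + 2*F**2)/(2*F) (L(F) = (F + ((F**2 + F**2) + F))/((2*F)) = (F + (2*F**2 + F))*(1/(2*F)) = (F + (F + 2*F**2))*(1/(2*F)) = (2*F + 2*F**2)*(1/(2*F)) = (2*F + 2*F**2)/(2*F))
1/(-487850 + L(R)) = 1/(-487850 + (1 - 756)) = 1/(-487850 - 755) = 1/(-488605) = -1/488605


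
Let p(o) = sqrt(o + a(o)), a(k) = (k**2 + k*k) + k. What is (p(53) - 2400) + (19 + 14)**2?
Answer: -1311 + 6*sqrt(159) ≈ -1235.3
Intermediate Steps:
a(k) = k + 2*k**2 (a(k) = (k**2 + k**2) + k = 2*k**2 + k = k + 2*k**2)
p(o) = sqrt(o + o*(1 + 2*o))
(p(53) - 2400) + (19 + 14)**2 = (sqrt(2)*sqrt(53*(1 + 53)) - 2400) + (19 + 14)**2 = (sqrt(2)*sqrt(53*54) - 2400) + 33**2 = (sqrt(2)*sqrt(2862) - 2400) + 1089 = (sqrt(2)*(3*sqrt(318)) - 2400) + 1089 = (6*sqrt(159) - 2400) + 1089 = (-2400 + 6*sqrt(159)) + 1089 = -1311 + 6*sqrt(159)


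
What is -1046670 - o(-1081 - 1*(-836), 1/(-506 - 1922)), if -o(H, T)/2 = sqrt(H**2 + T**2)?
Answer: -1046670 + sqrt(353858419601)/1214 ≈ -1.0462e+6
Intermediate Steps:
o(H, T) = -2*sqrt(H**2 + T**2)
-1046670 - o(-1081 - 1*(-836), 1/(-506 - 1922)) = -1046670 - (-2)*sqrt((-1081 - 1*(-836))**2 + (1/(-506 - 1922))**2) = -1046670 - (-2)*sqrt((-1081 + 836)**2 + (1/(-2428))**2) = -1046670 - (-2)*sqrt((-245)**2 + (-1/2428)**2) = -1046670 - (-2)*sqrt(60025 + 1/5895184) = -1046670 - (-2)*sqrt(353858419601/5895184) = -1046670 - (-2)*sqrt(353858419601)/2428 = -1046670 - (-1)*sqrt(353858419601)/1214 = -1046670 + sqrt(353858419601)/1214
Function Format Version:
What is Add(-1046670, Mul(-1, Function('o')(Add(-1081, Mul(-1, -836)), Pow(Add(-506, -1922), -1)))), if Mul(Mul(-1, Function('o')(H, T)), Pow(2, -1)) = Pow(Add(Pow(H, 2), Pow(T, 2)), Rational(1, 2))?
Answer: Add(-1046670, Mul(Rational(1, 1214), Pow(353858419601, Rational(1, 2)))) ≈ -1.0462e+6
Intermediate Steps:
Function('o')(H, T) = Mul(-2, Pow(Add(Pow(H, 2), Pow(T, 2)), Rational(1, 2)))
Add(-1046670, Mul(-1, Function('o')(Add(-1081, Mul(-1, -836)), Pow(Add(-506, -1922), -1)))) = Add(-1046670, Mul(-1, Mul(-2, Pow(Add(Pow(Add(-1081, Mul(-1, -836)), 2), Pow(Pow(Add(-506, -1922), -1), 2)), Rational(1, 2))))) = Add(-1046670, Mul(-1, Mul(-2, Pow(Add(Pow(Add(-1081, 836), 2), Pow(Pow(-2428, -1), 2)), Rational(1, 2))))) = Add(-1046670, Mul(-1, Mul(-2, Pow(Add(Pow(-245, 2), Pow(Rational(-1, 2428), 2)), Rational(1, 2))))) = Add(-1046670, Mul(-1, Mul(-2, Pow(Add(60025, Rational(1, 5895184)), Rational(1, 2))))) = Add(-1046670, Mul(-1, Mul(-2, Pow(Rational(353858419601, 5895184), Rational(1, 2))))) = Add(-1046670, Mul(-1, Mul(-2, Mul(Rational(1, 2428), Pow(353858419601, Rational(1, 2)))))) = Add(-1046670, Mul(-1, Mul(Rational(-1, 1214), Pow(353858419601, Rational(1, 2))))) = Add(-1046670, Mul(Rational(1, 1214), Pow(353858419601, Rational(1, 2))))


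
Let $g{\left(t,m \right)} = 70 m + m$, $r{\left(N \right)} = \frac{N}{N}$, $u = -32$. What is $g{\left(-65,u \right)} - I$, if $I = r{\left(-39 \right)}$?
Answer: $-2273$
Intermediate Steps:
$r{\left(N \right)} = 1$
$g{\left(t,m \right)} = 71 m$
$I = 1$
$g{\left(-65,u \right)} - I = 71 \left(-32\right) - 1 = -2272 - 1 = -2273$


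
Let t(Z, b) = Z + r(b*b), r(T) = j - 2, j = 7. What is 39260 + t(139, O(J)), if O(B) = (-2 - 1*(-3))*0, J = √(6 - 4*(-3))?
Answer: 39404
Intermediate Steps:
J = 3*√2 (J = √(6 + 12) = √18 = 3*√2 ≈ 4.2426)
r(T) = 5 (r(T) = 7 - 2 = 5)
O(B) = 0 (O(B) = (-2 + 3)*0 = 1*0 = 0)
t(Z, b) = 5 + Z (t(Z, b) = Z + 5 = 5 + Z)
39260 + t(139, O(J)) = 39260 + (5 + 139) = 39260 + 144 = 39404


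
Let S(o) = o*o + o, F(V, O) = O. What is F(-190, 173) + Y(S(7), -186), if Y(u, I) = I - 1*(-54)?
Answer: 41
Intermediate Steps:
S(o) = o + o² (S(o) = o² + o = o + o²)
Y(u, I) = 54 + I (Y(u, I) = I + 54 = 54 + I)
F(-190, 173) + Y(S(7), -186) = 173 + (54 - 186) = 173 - 132 = 41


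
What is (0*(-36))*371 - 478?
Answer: -478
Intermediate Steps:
(0*(-36))*371 - 478 = 0*371 - 478 = 0 - 478 = -478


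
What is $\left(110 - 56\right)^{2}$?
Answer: $2916$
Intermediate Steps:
$\left(110 - 56\right)^{2} = 54^{2} = 2916$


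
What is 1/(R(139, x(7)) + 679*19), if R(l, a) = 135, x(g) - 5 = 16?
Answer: 1/13036 ≈ 7.6711e-5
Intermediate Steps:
x(g) = 21 (x(g) = 5 + 16 = 21)
1/(R(139, x(7)) + 679*19) = 1/(135 + 679*19) = 1/(135 + 12901) = 1/13036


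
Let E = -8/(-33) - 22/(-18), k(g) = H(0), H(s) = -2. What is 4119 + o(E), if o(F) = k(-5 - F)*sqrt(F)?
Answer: 4119 - 2*sqrt(1595)/33 ≈ 4116.6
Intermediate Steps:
k(g) = -2
E = 145/99 (E = -8*(-1/33) - 22*(-1/18) = 8/33 + 11/9 = 145/99 ≈ 1.4646)
o(F) = -2*sqrt(F)
4119 + o(E) = 4119 - 2*sqrt(1595)/33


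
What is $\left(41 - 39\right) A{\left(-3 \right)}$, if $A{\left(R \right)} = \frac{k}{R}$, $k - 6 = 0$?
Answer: $-4$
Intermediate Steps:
$k = 6$ ($k = 6 + 0 = 6$)
$A{\left(R \right)} = \frac{6}{R}$
$\left(41 - 39\right) A{\left(-3 \right)} = \left(41 - 39\right) \frac{6}{-3} = 2 \cdot 6 \left(- \frac{1}{3}\right) = 2 \left(-2\right) = -4$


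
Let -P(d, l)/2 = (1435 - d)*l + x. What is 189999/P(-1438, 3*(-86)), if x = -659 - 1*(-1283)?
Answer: 7037/54860 ≈ 0.12827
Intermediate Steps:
x = 624 (x = -659 + 1283 = 624)
P(d, l) = -1248 - 2*l*(1435 - d) (P(d, l) = -2*((1435 - d)*l + 624) = -2*(l*(1435 - d) + 624) = -2*(624 + l*(1435 - d)) = -1248 - 2*l*(1435 - d))
189999/P(-1438, 3*(-86)) = 189999/(-1248 - 8610*(-86) + 2*(-1438)*(3*(-86))) = 189999/(-1248 - 2870*(-258) + 2*(-1438)*(-258)) = 189999/(-1248 + 740460 + 742008) = 189999/1481220 = 189999*(1/1481220) = 7037/54860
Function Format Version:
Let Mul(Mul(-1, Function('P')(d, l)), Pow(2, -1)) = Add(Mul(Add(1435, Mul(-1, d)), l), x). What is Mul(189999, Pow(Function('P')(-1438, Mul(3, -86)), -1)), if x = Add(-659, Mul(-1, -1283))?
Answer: Rational(7037, 54860) ≈ 0.12827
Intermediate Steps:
x = 624 (x = Add(-659, 1283) = 624)
Function('P')(d, l) = Add(-1248, Mul(-2, l, Add(1435, Mul(-1, d)))) (Function('P')(d, l) = Mul(-2, Add(Mul(Add(1435, Mul(-1, d)), l), 624)) = Mul(-2, Add(Mul(l, Add(1435, Mul(-1, d))), 624)) = Mul(-2, Add(624, Mul(l, Add(1435, Mul(-1, d))))) = Add(-1248, Mul(-2, l, Add(1435, Mul(-1, d)))))
Mul(189999, Pow(Function('P')(-1438, Mul(3, -86)), -1)) = Mul(189999, Pow(Add(-1248, Mul(-2870, Mul(3, -86)), Mul(2, -1438, Mul(3, -86))), -1)) = Mul(189999, Pow(Add(-1248, Mul(-2870, -258), Mul(2, -1438, -258)), -1)) = Mul(189999, Pow(Add(-1248, 740460, 742008), -1)) = Mul(189999, Pow(1481220, -1)) = Mul(189999, Rational(1, 1481220)) = Rational(7037, 54860)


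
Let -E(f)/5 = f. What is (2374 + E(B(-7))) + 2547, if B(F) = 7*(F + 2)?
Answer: 5096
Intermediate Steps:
B(F) = 14 + 7*F (B(F) = 7*(2 + F) = 14 + 7*F)
E(f) = -5*f
(2374 + E(B(-7))) + 2547 = (2374 - 5*(14 + 7*(-7))) + 2547 = (2374 - 5*(14 - 49)) + 2547 = (2374 - 5*(-35)) + 2547 = (2374 + 175) + 2547 = 2549 + 2547 = 5096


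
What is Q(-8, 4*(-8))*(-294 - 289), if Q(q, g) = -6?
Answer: 3498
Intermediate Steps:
Q(-8, 4*(-8))*(-294 - 289) = -6*(-294 - 289) = -6*(-583) = 3498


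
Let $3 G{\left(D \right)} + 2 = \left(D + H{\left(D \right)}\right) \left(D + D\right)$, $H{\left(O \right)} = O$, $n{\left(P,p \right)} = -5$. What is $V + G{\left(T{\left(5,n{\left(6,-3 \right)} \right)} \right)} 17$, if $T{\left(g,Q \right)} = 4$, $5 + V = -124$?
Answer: $\frac{667}{3} \approx 222.33$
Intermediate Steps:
$V = -129$ ($V = -5 - 124 = -129$)
$G{\left(D \right)} = - \frac{2}{3} + \frac{4 D^{2}}{3}$ ($G{\left(D \right)} = - \frac{2}{3} + \frac{\left(D + D\right) \left(D + D\right)}{3} = - \frac{2}{3} + \frac{2 D 2 D}{3} = - \frac{2}{3} + \frac{4 D^{2}}{3}$)
$V + G{\left(T{\left(5,n{\left(6,-3 \right)} \right)} \right)} 17 = -129 + \left(- \frac{2}{3} + \frac{4 \cdot 4^{2}}{3}\right) 17 = -129 + \left(- \frac{2}{3} + \frac{4}{3} \cdot 16\right) 17 = -129 + \left(- \frac{2}{3} + \frac{64}{3}\right) 17 = -129 + \frac{62}{3} \cdot 17 = -129 + \frac{1054}{3} = \frac{667}{3}$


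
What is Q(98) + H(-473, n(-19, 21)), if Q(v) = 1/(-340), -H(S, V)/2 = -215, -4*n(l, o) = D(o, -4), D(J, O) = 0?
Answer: 146199/340 ≈ 430.00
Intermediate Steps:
n(l, o) = 0 (n(l, o) = -¼*0 = 0)
H(S, V) = 430 (H(S, V) = -2*(-215) = 430)
Q(v) = -1/340
Q(98) + H(-473, n(-19, 21)) = -1/340 + 430 = 146199/340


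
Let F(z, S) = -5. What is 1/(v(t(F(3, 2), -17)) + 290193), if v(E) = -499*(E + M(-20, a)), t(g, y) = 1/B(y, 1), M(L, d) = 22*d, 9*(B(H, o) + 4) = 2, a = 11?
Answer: 34/5765281 ≈ 5.8974e-6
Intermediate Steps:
B(H, o) = -34/9 (B(H, o) = -4 + (⅑)*2 = -4 + 2/9 = -34/9)
t(g, y) = -9/34 (t(g, y) = 1/(-34/9) = -9/34)
v(E) = -120758 - 499*E (v(E) = -499*(E + 22*11) = -499*(E + 242) = -499*(242 + E) = -120758 - 499*E)
1/(v(t(F(3, 2), -17)) + 290193) = 1/((-120758 - 499*(-9/34)) + 290193) = 1/((-120758 + 4491/34) + 290193) = 1/(-4101281/34 + 290193) = 1/(5765281/34) = 34/5765281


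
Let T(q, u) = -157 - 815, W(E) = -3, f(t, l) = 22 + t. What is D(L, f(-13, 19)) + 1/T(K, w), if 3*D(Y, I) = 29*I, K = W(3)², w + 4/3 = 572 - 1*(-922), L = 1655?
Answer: 84563/972 ≈ 86.999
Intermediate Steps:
w = 4478/3 (w = -4/3 + (572 - 1*(-922)) = -4/3 + (572 + 922) = -4/3 + 1494 = 4478/3 ≈ 1492.7)
K = 9 (K = (-3)² = 9)
T(q, u) = -972
D(Y, I) = 29*I/3 (D(Y, I) = (29*I)/3 = 29*I/3)
D(L, f(-13, 19)) + 1/T(K, w) = 29*(22 - 13)/3 + 1/(-972) = (29/3)*9 - 1/972 = 87 - 1/972 = 84563/972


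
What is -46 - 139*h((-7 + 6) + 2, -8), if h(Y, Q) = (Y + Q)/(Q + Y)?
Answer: -185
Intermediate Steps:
h(Y, Q) = 1 (h(Y, Q) = (Q + Y)/(Q + Y) = 1)
-46 - 139*h((-7 + 6) + 2, -8) = -46 - 139*1 = -46 - 139 = -185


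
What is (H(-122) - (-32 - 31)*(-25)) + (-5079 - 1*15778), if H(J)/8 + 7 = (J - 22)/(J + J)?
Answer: -1371480/61 ≈ -22483.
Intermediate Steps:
H(J) = -56 + 4*(-22 + J)/J (H(J) = -56 + 8*((J - 22)/(J + J)) = -56 + 8*((-22 + J)/((2*J))) = -56 + 8*((-22 + J)*(1/(2*J))) = -56 + 8*((-22 + J)/(2*J)) = -56 + 4*(-22 + J)/J)
(H(-122) - (-32 - 31)*(-25)) + (-5079 - 1*15778) = ((-52 - 88/(-122)) - (-32 - 31)*(-25)) + (-5079 - 1*15778) = ((-52 - 88*(-1/122)) - (-63)*(-25)) + (-5079 - 15778) = ((-52 + 44/61) - 1*1575) - 20857 = (-3128/61 - 1575) - 20857 = -99203/61 - 20857 = -1371480/61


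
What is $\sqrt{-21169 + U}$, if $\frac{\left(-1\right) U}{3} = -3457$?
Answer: $i \sqrt{10798} \approx 103.91 i$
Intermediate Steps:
$U = 10371$ ($U = \left(-3\right) \left(-3457\right) = 10371$)
$\sqrt{-21169 + U} = \sqrt{-21169 + 10371} = \sqrt{-10798} = i \sqrt{10798}$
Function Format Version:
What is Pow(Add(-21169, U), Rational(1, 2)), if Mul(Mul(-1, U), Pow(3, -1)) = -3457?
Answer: Mul(I, Pow(10798, Rational(1, 2))) ≈ Mul(103.91, I)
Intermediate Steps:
U = 10371 (U = Mul(-3, -3457) = 10371)
Pow(Add(-21169, U), Rational(1, 2)) = Pow(Add(-21169, 10371), Rational(1, 2)) = Pow(-10798, Rational(1, 2)) = Mul(I, Pow(10798, Rational(1, 2)))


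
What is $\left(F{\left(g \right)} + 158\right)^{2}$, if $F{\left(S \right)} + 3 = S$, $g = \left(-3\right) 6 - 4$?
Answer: $17689$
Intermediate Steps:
$g = -22$ ($g = -18 - 4 = -22$)
$F{\left(S \right)} = -3 + S$
$\left(F{\left(g \right)} + 158\right)^{2} = \left(\left(-3 - 22\right) + 158\right)^{2} = \left(-25 + 158\right)^{2} = 133^{2} = 17689$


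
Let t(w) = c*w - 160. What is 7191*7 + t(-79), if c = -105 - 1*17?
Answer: 59815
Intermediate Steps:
c = -122 (c = -105 - 17 = -122)
t(w) = -160 - 122*w (t(w) = -122*w - 160 = -160 - 122*w)
7191*7 + t(-79) = 7191*7 + (-160 - 122*(-79)) = 50337 + (-160 + 9638) = 50337 + 9478 = 59815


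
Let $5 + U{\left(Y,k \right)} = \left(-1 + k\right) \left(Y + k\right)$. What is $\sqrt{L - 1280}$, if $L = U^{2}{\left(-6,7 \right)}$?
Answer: $i \sqrt{1279} \approx 35.763 i$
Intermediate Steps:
$U{\left(Y,k \right)} = -5 + \left(-1 + k\right) \left(Y + k\right)$
$L = 1$ ($L = \left(-5 + 7^{2} - -6 - 7 - 42\right)^{2} = \left(-5 + 49 + 6 - 7 - 42\right)^{2} = 1^{2} = 1$)
$\sqrt{L - 1280} = \sqrt{1 - 1280} = \sqrt{-1279} = i \sqrt{1279}$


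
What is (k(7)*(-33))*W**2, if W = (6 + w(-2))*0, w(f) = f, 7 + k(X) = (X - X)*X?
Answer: 0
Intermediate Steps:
k(X) = -7 (k(X) = -7 + (X - X)*X = -7 + 0*X = -7 + 0 = -7)
W = 0 (W = (6 - 2)*0 = 4*0 = 0)
(k(7)*(-33))*W**2 = -7*(-33)*0**2 = 231*0 = 0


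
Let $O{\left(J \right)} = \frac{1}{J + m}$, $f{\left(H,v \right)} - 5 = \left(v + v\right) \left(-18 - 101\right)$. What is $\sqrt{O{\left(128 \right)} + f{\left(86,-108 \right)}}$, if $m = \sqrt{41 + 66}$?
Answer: $\sqrt{25709 + \frac{1}{128 + \sqrt{107}}} \approx 160.34$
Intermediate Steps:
$m = \sqrt{107} \approx 10.344$
$f{\left(H,v \right)} = 5 - 238 v$ ($f{\left(H,v \right)} = 5 + \left(v + v\right) \left(-18 - 101\right) = 5 + 2 v \left(-119\right) = 5 - 238 v$)
$O{\left(J \right)} = \frac{1}{J + \sqrt{107}}$
$\sqrt{O{\left(128 \right)} + f{\left(86,-108 \right)}} = \sqrt{\frac{1}{128 + \sqrt{107}} + \left(5 - -25704\right)} = \sqrt{\frac{1}{128 + \sqrt{107}} + \left(5 + 25704\right)} = \sqrt{\frac{1}{128 + \sqrt{107}} + 25709} = \sqrt{25709 + \frac{1}{128 + \sqrt{107}}}$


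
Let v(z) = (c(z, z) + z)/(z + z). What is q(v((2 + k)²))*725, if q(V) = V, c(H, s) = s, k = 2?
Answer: 725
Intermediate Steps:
v(z) = 1 (v(z) = (z + z)/(z + z) = (2*z)/((2*z)) = (2*z)*(1/(2*z)) = 1)
q(v((2 + k)²))*725 = 1*725 = 725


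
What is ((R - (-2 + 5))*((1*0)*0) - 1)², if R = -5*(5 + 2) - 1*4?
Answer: 1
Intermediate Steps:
R = -39 (R = -5*7 - 4 = -35 - 4 = -39)
((R - (-2 + 5))*((1*0)*0) - 1)² = ((-39 - (-2 + 5))*((1*0)*0) - 1)² = ((-39 - 1*3)*(0*0) - 1)² = ((-39 - 3)*0 - 1)² = (-42*0 - 1)² = (0 - 1)² = (-1)² = 1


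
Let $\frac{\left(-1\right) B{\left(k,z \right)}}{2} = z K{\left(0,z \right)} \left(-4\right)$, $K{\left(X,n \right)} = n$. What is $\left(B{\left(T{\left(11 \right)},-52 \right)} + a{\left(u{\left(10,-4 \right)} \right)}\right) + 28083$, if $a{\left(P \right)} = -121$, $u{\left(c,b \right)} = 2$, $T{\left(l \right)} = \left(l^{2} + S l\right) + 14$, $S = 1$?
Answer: $49594$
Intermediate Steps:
$T{\left(l \right)} = 14 + l + l^{2}$ ($T{\left(l \right)} = \left(l^{2} + 1 l\right) + 14 = \left(l^{2} + l\right) + 14 = \left(l + l^{2}\right) + 14 = 14 + l + l^{2}$)
$B{\left(k,z \right)} = 8 z^{2}$ ($B{\left(k,z \right)} = - 2 z z \left(-4\right) = - 2 z^{2} \left(-4\right) = - 2 \left(- 4 z^{2}\right) = 8 z^{2}$)
$\left(B{\left(T{\left(11 \right)},-52 \right)} + a{\left(u{\left(10,-4 \right)} \right)}\right) + 28083 = \left(8 \left(-52\right)^{2} - 121\right) + 28083 = \left(8 \cdot 2704 - 121\right) + 28083 = \left(21632 - 121\right) + 28083 = 21511 + 28083 = 49594$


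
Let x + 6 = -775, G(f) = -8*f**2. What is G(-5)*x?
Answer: 156200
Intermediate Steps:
x = -781 (x = -6 - 775 = -781)
G(-5)*x = -8*(-5)**2*(-781) = -8*25*(-781) = -200*(-781) = 156200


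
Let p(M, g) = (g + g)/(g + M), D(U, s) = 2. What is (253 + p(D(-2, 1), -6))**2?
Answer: 65536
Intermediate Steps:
p(M, g) = 2*g/(M + g) (p(M, g) = (2*g)/(M + g) = 2*g/(M + g))
(253 + p(D(-2, 1), -6))**2 = (253 + 2*(-6)/(2 - 6))**2 = (253 + 2*(-6)/(-4))**2 = (253 + 2*(-6)*(-1/4))**2 = (253 + 3)**2 = 256**2 = 65536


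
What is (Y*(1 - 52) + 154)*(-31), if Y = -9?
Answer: -19003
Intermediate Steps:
(Y*(1 - 52) + 154)*(-31) = (-9*(1 - 52) + 154)*(-31) = (-9*(-51) + 154)*(-31) = (459 + 154)*(-31) = 613*(-31) = -19003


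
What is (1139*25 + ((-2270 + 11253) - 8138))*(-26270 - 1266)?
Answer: -807355520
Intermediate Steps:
(1139*25 + ((-2270 + 11253) - 8138))*(-26270 - 1266) = (28475 + (8983 - 8138))*(-27536) = (28475 + 845)*(-27536) = 29320*(-27536) = -807355520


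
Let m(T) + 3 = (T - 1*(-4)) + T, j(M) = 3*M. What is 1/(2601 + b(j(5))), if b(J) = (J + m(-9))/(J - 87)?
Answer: 36/93637 ≈ 0.00038446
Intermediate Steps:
m(T) = 1 + 2*T (m(T) = -3 + ((T - 1*(-4)) + T) = -3 + ((T + 4) + T) = -3 + ((4 + T) + T) = -3 + (4 + 2*T) = 1 + 2*T)
b(J) = (-17 + J)/(-87 + J) (b(J) = (J + (1 + 2*(-9)))/(J - 87) = (J + (1 - 18))/(-87 + J) = (J - 17)/(-87 + J) = (-17 + J)/(-87 + J))
1/(2601 + b(j(5))) = 1/(2601 + (-17 + 3*5)/(-87 + 3*5)) = 1/(2601 + (-17 + 15)/(-87 + 15)) = 1/(2601 - 2/(-72)) = 1/(2601 - 1/72*(-2)) = 1/(2601 + 1/36) = 1/(93637/36) = 36/93637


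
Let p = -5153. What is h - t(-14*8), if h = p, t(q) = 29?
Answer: -5182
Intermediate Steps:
h = -5153
h - t(-14*8) = -5153 - 1*29 = -5153 - 29 = -5182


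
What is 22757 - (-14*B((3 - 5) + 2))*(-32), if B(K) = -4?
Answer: 24549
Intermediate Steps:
22757 - (-14*B((3 - 5) + 2))*(-32) = 22757 - (-14*(-4))*(-32) = 22757 - 56*(-32) = 22757 - 1*(-1792) = 22757 + 1792 = 24549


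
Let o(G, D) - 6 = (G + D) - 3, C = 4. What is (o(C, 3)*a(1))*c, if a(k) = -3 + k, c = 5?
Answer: -100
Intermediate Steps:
o(G, D) = 3 + D + G (o(G, D) = 6 + ((G + D) - 3) = 6 + ((D + G) - 3) = 6 + (-3 + D + G) = 3 + D + G)
(o(C, 3)*a(1))*c = ((3 + 3 + 4)*(-3 + 1))*5 = (10*(-2))*5 = -20*5 = -100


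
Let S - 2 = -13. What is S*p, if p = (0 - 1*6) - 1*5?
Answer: 121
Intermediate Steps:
S = -11 (S = 2 - 13 = -11)
p = -11 (p = (0 - 6) - 5 = -6 - 5 = -11)
S*p = -11*(-11) = 121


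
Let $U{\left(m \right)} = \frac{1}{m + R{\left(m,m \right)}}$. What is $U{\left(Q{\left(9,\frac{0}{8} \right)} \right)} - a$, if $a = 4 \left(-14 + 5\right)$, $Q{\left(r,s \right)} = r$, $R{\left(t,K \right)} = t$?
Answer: $\frac{649}{18} \approx 36.056$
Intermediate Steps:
$U{\left(m \right)} = \frac{1}{2 m}$ ($U{\left(m \right)} = \frac{1}{m + m} = \frac{1}{2 m}$)
$a = -36$ ($a = 4 \left(-9\right) = -36$)
$U{\left(Q{\left(9,\frac{0}{8} \right)} \right)} - a = \frac{1}{2 \cdot 9} - -36 = \frac{1}{2} \cdot \frac{1}{9} + 36 = \frac{1}{18} + 36 = \frac{649}{18}$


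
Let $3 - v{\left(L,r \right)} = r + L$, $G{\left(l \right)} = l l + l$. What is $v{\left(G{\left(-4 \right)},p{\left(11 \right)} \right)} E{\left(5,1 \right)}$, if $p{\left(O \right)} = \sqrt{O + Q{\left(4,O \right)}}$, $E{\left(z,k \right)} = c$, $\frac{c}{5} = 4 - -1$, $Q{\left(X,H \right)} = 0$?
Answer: $-225 - 25 \sqrt{11} \approx -307.92$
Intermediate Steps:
$c = 25$ ($c = 5 \left(4 - -1\right) = 5 \left(4 + 1\right) = 5 \cdot 5 = 25$)
$E{\left(z,k \right)} = 25$
$p{\left(O \right)} = \sqrt{O}$ ($p{\left(O \right)} = \sqrt{O + 0} = \sqrt{O}$)
$G{\left(l \right)} = l + l^{2}$ ($G{\left(l \right)} = l^{2} + l = l + l^{2}$)
$v{\left(L,r \right)} = 3 - L - r$ ($v{\left(L,r \right)} = 3 - \left(r + L\right) = 3 - \left(L + r\right) = 3 - L - r$)
$v{\left(G{\left(-4 \right)},p{\left(11 \right)} \right)} E{\left(5,1 \right)} = \left(3 - - 4 \left(1 - 4\right) - \sqrt{11}\right) 25 = \left(3 - \left(-4\right) \left(-3\right) - \sqrt{11}\right) 25 = \left(3 - 12 - \sqrt{11}\right) 25 = \left(-9 - \sqrt{11}\right) 25 = -225 - 25 \sqrt{11}$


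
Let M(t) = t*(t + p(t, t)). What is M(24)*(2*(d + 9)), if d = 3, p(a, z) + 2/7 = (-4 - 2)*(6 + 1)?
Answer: -73728/7 ≈ -10533.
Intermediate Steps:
p(a, z) = -296/7 (p(a, z) = -2/7 + (-4 - 2)*(6 + 1) = -2/7 - 6*7 = -2/7 - 42 = -296/7)
M(t) = t*(-296/7 + t) (M(t) = t*(t - 296/7) = t*(-296/7 + t))
M(24)*(2*(d + 9)) = ((1/7)*24*(-296 + 7*24))*(2*(3 + 9)) = ((1/7)*24*(-296 + 168))*(2*12) = ((1/7)*24*(-128))*24 = -3072/7*24 = -73728/7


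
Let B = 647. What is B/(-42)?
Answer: -647/42 ≈ -15.405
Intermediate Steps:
B/(-42) = 647/(-42) = 647*(-1/42) = -647/42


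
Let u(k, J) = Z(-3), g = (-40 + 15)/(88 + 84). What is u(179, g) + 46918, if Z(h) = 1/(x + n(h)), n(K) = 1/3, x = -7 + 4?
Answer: 375341/8 ≈ 46918.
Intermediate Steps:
x = -3
g = -25/172 ≈ -0.14535
n(K) = 1/3
Z(h) = -3/8 (Z(h) = 1/(-3 + 1/3) = 1/(-8/3) = -3/8)
u(k, J) = -3/8
u(179, g) + 46918 = -3/8 + 46918 = 375341/8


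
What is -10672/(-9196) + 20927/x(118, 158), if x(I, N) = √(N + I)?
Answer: 2668/2299 + 20927*√69/138 ≈ 1260.8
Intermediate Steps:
x(I, N) = √(I + N)
-10672/(-9196) + 20927/x(118, 158) = -10672/(-9196) + 20927/(√(118 + 158)) = -10672*(-1/9196) + 20927/(√276) = 2668/2299 + 20927/((2*√69)) = 2668/2299 + 20927*(√69/138) = 2668/2299 + 20927*√69/138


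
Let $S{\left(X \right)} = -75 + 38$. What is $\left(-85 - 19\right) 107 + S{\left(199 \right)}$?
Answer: $-11165$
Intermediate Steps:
$S{\left(X \right)} = -37$
$\left(-85 - 19\right) 107 + S{\left(199 \right)} = \left(-85 - 19\right) 107 - 37 = \left(-104\right) 107 - 37 = -11128 - 37 = -11165$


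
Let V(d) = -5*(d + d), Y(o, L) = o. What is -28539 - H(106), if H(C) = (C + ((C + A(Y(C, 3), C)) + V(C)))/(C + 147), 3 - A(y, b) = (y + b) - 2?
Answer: -7219312/253 ≈ -28535.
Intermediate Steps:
A(y, b) = 5 - b - y (A(y, b) = 3 - ((y + b) - 2) = 3 - ((b + y) - 2) = 3 - (-2 + b + y) = 3 + (2 - b - y) = 5 - b - y)
V(d) = -10*d
H(C) = (5 - 10*C)/(147 + C) (H(C) = (C + ((C + (5 - C - C)) - 10*C))/(C + 147) = (C + ((C + (5 - 2*C)) - 10*C))/(147 + C) = (C + ((5 - C) - 10*C))/(147 + C) = (C + (5 - 11*C))/(147 + C) = (5 - 10*C)/(147 + C))
-28539 - H(106) = -28539 - 5*(1 - 2*106)/(147 + 106) = -28539 - 5*(1 - 212)/253 = -28539 - 5*(-211)/253 = -28539 - 1*(-1055/253) = -28539 + 1055/253 = -7219312/253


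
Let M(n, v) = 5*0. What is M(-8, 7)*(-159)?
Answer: 0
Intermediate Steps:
M(n, v) = 0
M(-8, 7)*(-159) = 0*(-159) = 0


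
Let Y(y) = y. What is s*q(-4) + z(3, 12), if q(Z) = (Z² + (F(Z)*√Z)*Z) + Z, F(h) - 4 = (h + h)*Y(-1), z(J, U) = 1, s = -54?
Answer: -647 + 5184*I ≈ -647.0 + 5184.0*I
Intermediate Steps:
F(h) = 4 - 2*h (F(h) = 4 + (h + h)*(-1) = 4 + (2*h)*(-1) = 4 - 2*h)
q(Z) = Z + Z² + Z^(3/2)*(4 - 2*Z) (q(Z) = (Z² + ((4 - 2*Z)*√Z)*Z) + Z = (Z² + (√Z*(4 - 2*Z))*Z) + Z = (Z² + Z^(3/2)*(4 - 2*Z)) + Z = Z + Z² + Z^(3/2)*(4 - 2*Z))
s*q(-4) + z(3, 12) = -54*(-4 + (-4)² + 2*(-4)^(3/2)*(2 - 1*(-4))) + 1 = -54*(-4 + 16 + 2*(-8*I)*(2 + 4)) + 1 = -54*(-4 + 16 + 2*(-8*I)*6) + 1 = -54*(-4 + 16 - 96*I) + 1 = -54*(12 - 96*I) + 1 = (-648 + 5184*I) + 1 = -647 + 5184*I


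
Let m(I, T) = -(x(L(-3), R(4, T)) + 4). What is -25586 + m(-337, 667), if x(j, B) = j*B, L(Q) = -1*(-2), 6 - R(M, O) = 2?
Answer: -25598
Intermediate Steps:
R(M, O) = 4 (R(M, O) = 6 - 1*2 = 6 - 2 = 4)
L(Q) = 2
x(j, B) = B*j
m(I, T) = -12 (m(I, T) = -(4*2 + 4) = -(8 + 4) = -1*12 = -12)
-25586 + m(-337, 667) = -25586 - 12 = -25598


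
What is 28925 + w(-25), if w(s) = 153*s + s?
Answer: 25075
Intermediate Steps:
w(s) = 154*s
28925 + w(-25) = 28925 + 154*(-25) = 28925 - 3850 = 25075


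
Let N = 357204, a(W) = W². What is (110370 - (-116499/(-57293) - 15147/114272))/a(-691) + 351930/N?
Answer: 113188552340424469561/93053466035786236192 ≈ 1.2164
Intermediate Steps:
(110370 - (-116499/(-57293) - 15147/114272))/a(-691) + 351930/N = (110370 - (-116499/(-57293) - 15147/114272))/((-691)²) + 351930/357204 = (110370 - (-116499*(-1/57293) - 15147*1/114272))/477481 + 351930*(1/357204) = (110370 - (116499/57293 - 15147/114272))*(1/477481) + 58655/59534 = (110370 - 1*12444756657/6546985696)*(1/477481) + 58655/59534 = (110370 - 12444756657/6546985696)*(1/477481) + 58655/59534 = (722578366510863/6546985696)*(1/477481) + 58655/59534 = 722578366510863/3126061277111776 + 58655/59534 = 113188552340424469561/93053466035786236192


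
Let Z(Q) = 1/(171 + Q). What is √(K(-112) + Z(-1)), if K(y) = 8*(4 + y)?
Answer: I*√24969430/170 ≈ 29.394*I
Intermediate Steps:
K(y) = 32 + 8*y
√(K(-112) + Z(-1)) = √((32 + 8*(-112)) + 1/(171 - 1)) = √((32 - 896) + 1/170) = √(-864 + 1/170) = √(-146879/170) = I*√24969430/170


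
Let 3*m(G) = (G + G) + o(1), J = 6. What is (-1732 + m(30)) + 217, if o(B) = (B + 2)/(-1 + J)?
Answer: -7474/5 ≈ -1494.8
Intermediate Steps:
o(B) = ⅖ + B/5 (o(B) = (B + 2)/(-1 + 6) = (2 + B)/5 = (2 + B)*(⅕) = ⅖ + B/5)
m(G) = ⅕ + 2*G/3 (m(G) = ((G + G) + (⅖ + (⅕)*1))/3 = (2*G + (⅖ + ⅕))/3 = (2*G + ⅗)/3 = (⅗ + 2*G)/3 = ⅕ + 2*G/3)
(-1732 + m(30)) + 217 = (-1732 + (⅕ + (⅔)*30)) + 217 = (-1732 + (⅕ + 20)) + 217 = (-1732 + 101/5) + 217 = -8559/5 + 217 = -7474/5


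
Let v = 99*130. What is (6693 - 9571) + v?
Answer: 9992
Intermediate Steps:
v = 12870
(6693 - 9571) + v = (6693 - 9571) + 12870 = -2878 + 12870 = 9992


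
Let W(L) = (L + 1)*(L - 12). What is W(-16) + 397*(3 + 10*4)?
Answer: 17491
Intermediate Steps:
W(L) = (1 + L)*(-12 + L)
W(-16) + 397*(3 + 10*4) = (-12 + (-16)² - 11*(-16)) + 397*(3 + 10*4) = (-12 + 256 + 176) + 397*(3 + 40) = 420 + 397*43 = 420 + 17071 = 17491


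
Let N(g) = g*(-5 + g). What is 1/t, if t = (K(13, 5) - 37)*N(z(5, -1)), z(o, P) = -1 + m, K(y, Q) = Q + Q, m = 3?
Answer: 1/162 ≈ 0.0061728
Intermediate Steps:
K(y, Q) = 2*Q
z(o, P) = 2 (z(o, P) = -1 + 3 = 2)
t = 162 (t = (2*5 - 37)*(2*(-5 + 2)) = (10 - 37)*(2*(-3)) = -27*(-6) = 162)
1/t = 1/162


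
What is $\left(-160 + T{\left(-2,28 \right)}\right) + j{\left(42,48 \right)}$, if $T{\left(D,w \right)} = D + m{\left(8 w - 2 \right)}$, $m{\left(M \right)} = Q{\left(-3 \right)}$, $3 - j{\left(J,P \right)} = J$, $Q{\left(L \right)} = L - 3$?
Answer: $-207$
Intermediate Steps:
$Q{\left(L \right)} = -3 + L$
$j{\left(J,P \right)} = 3 - J$
$m{\left(M \right)} = -6$ ($m{\left(M \right)} = -3 - 3 = -6$)
$T{\left(D,w \right)} = -6 + D$ ($T{\left(D,w \right)} = D - 6 = -6 + D$)
$\left(-160 + T{\left(-2,28 \right)}\right) + j{\left(42,48 \right)} = \left(-160 - 8\right) + \left(3 - 42\right) = -168 - 39 = -207$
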